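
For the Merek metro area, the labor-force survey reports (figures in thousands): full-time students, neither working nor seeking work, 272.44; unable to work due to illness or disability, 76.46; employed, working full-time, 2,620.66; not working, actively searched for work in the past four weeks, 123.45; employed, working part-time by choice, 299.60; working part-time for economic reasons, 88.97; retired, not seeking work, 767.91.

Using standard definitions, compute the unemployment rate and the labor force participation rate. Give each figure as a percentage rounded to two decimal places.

Employed = 2,620.66 + 299.60 + 88.97 = 3,009.23 thousand (anyone who worked, including part-time for economic reasons, counts as employed).
Unemployed = 123.45 thousand.
Labor force = 3,009.23 + 123.45 = 3,132.68 thousand.
Not in labor force = 272.44 + 76.46 + 767.91 = 1,116.81 thousand (those not working and not actively searching are outside the labor force).
Civilian working-age population = 3,132.68 + 1,116.81 = 4,249.49 thousand.
Unemployment rate = 123.45 / 3,132.68 = 3.94%.
Labor force participation rate = 3,132.68 / 4,249.49 = 73.72%.

Unemployment rate ≈ 3.94%; labor force participation rate ≈ 73.72%.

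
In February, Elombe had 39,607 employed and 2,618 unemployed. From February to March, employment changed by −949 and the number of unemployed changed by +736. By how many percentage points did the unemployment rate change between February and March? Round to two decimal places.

February: labor force = 39,607 + 2,618 = 42,225; u = 2,618/42,225 = 6.20%.
March: labor force = 38,658 + 3,354 = 42,012; u = 3,354/42,012 = 7.98%.
Change = 7.98% − 6.20% = +1.78 pp.

The unemployment rate changed by +1.78 percentage points.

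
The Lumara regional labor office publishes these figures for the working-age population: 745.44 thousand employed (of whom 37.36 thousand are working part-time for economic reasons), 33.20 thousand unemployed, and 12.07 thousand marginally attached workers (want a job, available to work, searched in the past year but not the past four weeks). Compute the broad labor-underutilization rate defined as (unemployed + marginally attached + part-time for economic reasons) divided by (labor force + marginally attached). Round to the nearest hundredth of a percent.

Labor force = 745.44 + 33.20 = 778.64 thousand.
Numerator = 33.20 + 12.07 + 37.36 = 82.63 thousand.
Denominator = 778.64 + 12.07 = 790.71 thousand.
Broad rate = 82.63 / 790.71 = 10.45%.

Broad underutilization rate ≈ 10.45%.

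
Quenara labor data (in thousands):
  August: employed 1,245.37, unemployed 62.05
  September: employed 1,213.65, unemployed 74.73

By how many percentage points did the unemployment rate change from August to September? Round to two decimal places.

The unemployment rate changed by +1.05 percentage points.

August: labor force = 1,245.37 + 62.05 = 1,307.42; u = 62.05/1,307.42 = 4.75%.
September: labor force = 1,213.65 + 74.73 = 1,288.38; u = 74.73/1,288.38 = 5.80%.
Change = 5.80% − 4.75% = +1.05 pp.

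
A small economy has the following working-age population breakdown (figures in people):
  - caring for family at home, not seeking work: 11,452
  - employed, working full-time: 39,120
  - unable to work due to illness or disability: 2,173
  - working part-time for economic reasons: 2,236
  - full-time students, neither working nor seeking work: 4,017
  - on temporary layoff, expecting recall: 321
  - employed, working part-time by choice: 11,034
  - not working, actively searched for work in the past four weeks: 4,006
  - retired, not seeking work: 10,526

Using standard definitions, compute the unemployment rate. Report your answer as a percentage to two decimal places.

Employed = 39,120 + 2,236 + 11,034 = 52,390 (anyone who worked, including part-time for economic reasons, counts as employed).
Unemployed = 321 + 4,006 = 4,327 (jobless and actively searching, or on temporary layoff).
Labor force = 52,390 + 4,327 = 56,717.
Unemployment rate = 4,327 / 56,717 = 7.63%.

Unemployment rate ≈ 7.63%.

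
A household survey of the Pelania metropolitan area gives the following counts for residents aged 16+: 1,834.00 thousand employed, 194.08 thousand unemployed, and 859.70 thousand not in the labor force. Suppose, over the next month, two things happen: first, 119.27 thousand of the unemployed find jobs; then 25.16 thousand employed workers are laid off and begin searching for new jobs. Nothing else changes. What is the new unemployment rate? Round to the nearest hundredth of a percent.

New unemployment rate ≈ 4.93%.

Initially, labor force = 1,834.00 + 194.08 = 2,028.08 thousand, so u = 194.08/2,028.08 = 9.57%.
After the first change, unemployed falls and employed rises by 119.27; labor force unchanged → E = 1,953.27, U = 74.81, labor force = 2,028.08 thousand.
After the second change, employed falls and unemployed rises by 25.16; labor force unchanged → E = 1,928.11, U = 99.97, labor force = 2,028.08 thousand.
New unemployment rate = 99.97 / 2,028.08 = 4.93%.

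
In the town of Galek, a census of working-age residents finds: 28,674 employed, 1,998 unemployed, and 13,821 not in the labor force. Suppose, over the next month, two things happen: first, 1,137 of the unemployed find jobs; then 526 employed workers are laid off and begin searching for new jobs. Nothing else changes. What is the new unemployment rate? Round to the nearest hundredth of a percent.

New unemployment rate ≈ 4.52%.

Initially, labor force = 28,674 + 1,998 = 30,672, so u = 1,998/30,672 = 6.51%.
After the first change, unemployed falls and employed rises by 1,137; labor force unchanged → E = 29,811, U = 861, labor force = 30,672.
After the second change, employed falls and unemployed rises by 526; labor force unchanged → E = 29,285, U = 1,387, labor force = 30,672.
New unemployment rate = 1,387 / 30,672 = 4.52%.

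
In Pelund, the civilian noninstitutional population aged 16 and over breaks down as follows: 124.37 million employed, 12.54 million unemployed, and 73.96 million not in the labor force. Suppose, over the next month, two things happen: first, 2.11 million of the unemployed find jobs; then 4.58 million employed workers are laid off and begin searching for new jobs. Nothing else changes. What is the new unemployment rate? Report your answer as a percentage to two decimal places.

New unemployment rate ≈ 10.96%.

Initially, labor force = 124.37 + 12.54 = 136.91 million, so u = 12.54/136.91 = 9.16%.
After the first change, unemployed falls and employed rises by 2.11; labor force unchanged → E = 126.48, U = 10.43, labor force = 136.91 million.
After the second change, employed falls and unemployed rises by 4.58; labor force unchanged → E = 121.90, U = 15.01, labor force = 136.91 million.
New unemployment rate = 15.01 / 136.91 = 10.96%.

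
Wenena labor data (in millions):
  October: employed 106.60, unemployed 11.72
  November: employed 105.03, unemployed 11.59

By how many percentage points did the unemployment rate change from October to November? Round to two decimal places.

October: labor force = 106.60 + 11.72 = 118.32; u = 11.72/118.32 = 9.91%.
November: labor force = 105.03 + 11.59 = 116.62; u = 11.59/116.62 = 9.94%.
Change = 9.94% − 9.91% = +0.03 pp.

The unemployment rate changed by +0.03 percentage points.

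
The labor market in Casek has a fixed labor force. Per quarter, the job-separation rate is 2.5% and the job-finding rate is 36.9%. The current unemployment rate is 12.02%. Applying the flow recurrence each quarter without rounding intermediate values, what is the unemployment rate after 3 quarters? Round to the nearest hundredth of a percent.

Unemployment rate after three quarters ≈ 7.61%.

With a fixed labor force, u_{t+1} = u_t + s·(1−u_t) − f·u_t = u_t·(1−s−f) + s.
Here 1−s−f = 0.606 and s = 0.025.
u_1 = 0.120200 × 0.606 + 0.025 = 0.097841.
u_2 = 0.097841 × 0.606 + 0.025 = 0.084292.
u_3 = 0.084292 × 0.606 + 0.025 = 0.076081.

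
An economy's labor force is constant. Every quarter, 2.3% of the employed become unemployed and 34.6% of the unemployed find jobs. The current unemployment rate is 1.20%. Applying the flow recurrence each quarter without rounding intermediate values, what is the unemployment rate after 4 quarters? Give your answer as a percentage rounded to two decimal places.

Unemployment rate after four quarters ≈ 5.44%.

With a fixed labor force, u_{t+1} = u_t + s·(1−u_t) − f·u_t = u_t·(1−s−f) + s.
Here 1−s−f = 0.631 and s = 0.023.
u_1 = 0.012000 × 0.631 + 0.023 = 0.030572.
u_2 = 0.030572 × 0.631 + 0.023 = 0.042291.
u_3 = 0.042291 × 0.631 + 0.023 = 0.049686.
u_4 = 0.049686 × 0.631 + 0.023 = 0.054352.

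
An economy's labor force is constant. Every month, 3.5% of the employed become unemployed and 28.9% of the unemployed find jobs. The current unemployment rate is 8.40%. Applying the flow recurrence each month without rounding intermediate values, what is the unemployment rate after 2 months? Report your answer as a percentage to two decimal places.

Unemployment rate after two months ≈ 9.70%.

With a fixed labor force, u_{t+1} = u_t + s·(1−u_t) − f·u_t = u_t·(1−s−f) + s.
Here 1−s−f = 0.676 and s = 0.035.
u_1 = 0.084000 × 0.676 + 0.035 = 0.091784.
u_2 = 0.091784 × 0.676 + 0.035 = 0.097046.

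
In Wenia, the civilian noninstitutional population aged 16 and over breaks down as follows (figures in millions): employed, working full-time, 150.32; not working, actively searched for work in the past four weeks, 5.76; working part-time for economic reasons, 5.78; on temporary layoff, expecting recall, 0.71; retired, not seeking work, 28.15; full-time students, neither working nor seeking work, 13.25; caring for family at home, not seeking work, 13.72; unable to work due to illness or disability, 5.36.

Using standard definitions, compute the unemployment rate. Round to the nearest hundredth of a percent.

Employed = 150.32 + 5.78 = 156.10 million (anyone who worked, including part-time for economic reasons, counts as employed).
Unemployed = 5.76 + 0.71 = 6.47 million (jobless and actively searching, or on temporary layoff).
Labor force = 156.10 + 6.47 = 162.57 million.
Unemployment rate = 6.47 / 162.57 = 3.98%.

Unemployment rate ≈ 3.98%.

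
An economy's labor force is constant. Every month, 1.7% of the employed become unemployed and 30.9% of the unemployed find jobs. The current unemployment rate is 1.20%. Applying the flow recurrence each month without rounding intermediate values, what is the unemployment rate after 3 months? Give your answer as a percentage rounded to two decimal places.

Unemployment rate after three months ≈ 3.99%.

With a fixed labor force, u_{t+1} = u_t + s·(1−u_t) − f·u_t = u_t·(1−s−f) + s.
Here 1−s−f = 0.674 and s = 0.017.
u_1 = 0.012000 × 0.674 + 0.017 = 0.025088.
u_2 = 0.025088 × 0.674 + 0.017 = 0.033909.
u_3 = 0.033909 × 0.674 + 0.017 = 0.039855.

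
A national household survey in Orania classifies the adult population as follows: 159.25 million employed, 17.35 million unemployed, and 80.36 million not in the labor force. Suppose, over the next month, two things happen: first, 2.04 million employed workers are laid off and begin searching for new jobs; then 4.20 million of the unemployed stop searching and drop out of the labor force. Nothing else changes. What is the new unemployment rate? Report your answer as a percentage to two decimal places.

New unemployment rate ≈ 8.81%.

Initially, labor force = 159.25 + 17.35 = 176.60 million, so u = 17.35/176.60 = 9.82%.
After the first change, employed falls and unemployed rises by 2.04; labor force unchanged → E = 157.21, U = 19.39, labor force = 176.60 million.
After the second change, unemployed and labor force both fall by 4.20 → E = 157.21, U = 15.19, labor force = 172.40 million.
New unemployment rate = 15.19 / 172.40 = 8.81%.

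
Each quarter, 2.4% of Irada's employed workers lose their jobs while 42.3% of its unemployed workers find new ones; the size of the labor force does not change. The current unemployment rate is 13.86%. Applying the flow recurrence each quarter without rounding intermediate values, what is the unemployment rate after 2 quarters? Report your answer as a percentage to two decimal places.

With a fixed labor force, u_{t+1} = u_t + s·(1−u_t) − f·u_t = u_t·(1−s−f) + s.
Here 1−s−f = 0.553 and s = 0.024.
u_1 = 0.138600 × 0.553 + 0.024 = 0.100646.
u_2 = 0.100646 × 0.553 + 0.024 = 0.079657.

Unemployment rate after two quarters ≈ 7.97%.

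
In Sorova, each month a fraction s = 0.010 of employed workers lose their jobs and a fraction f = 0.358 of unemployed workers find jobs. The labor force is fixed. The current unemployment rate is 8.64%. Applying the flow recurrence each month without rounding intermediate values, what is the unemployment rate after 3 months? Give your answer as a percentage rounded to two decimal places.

Unemployment rate after three months ≈ 4.21%.

With a fixed labor force, u_{t+1} = u_t + s·(1−u_t) − f·u_t = u_t·(1−s−f) + s.
Here 1−s−f = 0.632 and s = 0.010.
u_1 = 0.086400 × 0.632 + 0.010 = 0.064605.
u_2 = 0.064605 × 0.632 + 0.010 = 0.050830.
u_3 = 0.050830 × 0.632 + 0.010 = 0.042125.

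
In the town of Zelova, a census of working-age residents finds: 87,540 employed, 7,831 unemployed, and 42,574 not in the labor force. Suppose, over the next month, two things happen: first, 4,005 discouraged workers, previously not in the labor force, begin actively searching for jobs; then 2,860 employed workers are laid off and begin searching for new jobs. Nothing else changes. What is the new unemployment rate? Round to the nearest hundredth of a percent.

New unemployment rate ≈ 14.79%.

Initially, labor force = 87,540 + 7,831 = 95,371, so u = 7,831/95,371 = 8.21%.
After the first change, unemployed and labor force both rise by 4,005 → E = 87,540, U = 11,836, labor force = 99,376.
After the second change, employed falls and unemployed rises by 2,860; labor force unchanged → E = 84,680, U = 14,696, labor force = 99,376.
New unemployment rate = 14,696 / 99,376 = 14.79%.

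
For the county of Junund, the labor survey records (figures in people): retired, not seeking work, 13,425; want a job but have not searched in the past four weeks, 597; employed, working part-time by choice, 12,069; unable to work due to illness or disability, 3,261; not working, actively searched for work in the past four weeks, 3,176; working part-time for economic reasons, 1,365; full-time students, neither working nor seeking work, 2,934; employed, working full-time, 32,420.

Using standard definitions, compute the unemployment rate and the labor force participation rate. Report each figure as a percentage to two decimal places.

Employed = 12,069 + 1,365 + 32,420 = 45,854 (anyone who worked, including part-time for economic reasons, counts as employed).
Unemployed = 3,176.
Labor force = 45,854 + 3,176 = 49,030.
Not in labor force = 13,425 + 597 + 3,261 + 2,934 = 20,217 (those not working and not actively searching are outside the labor force — including those who want a job but have given up searching).
Civilian working-age population = 49,030 + 20,217 = 69,247.
Unemployment rate = 3,176 / 49,030 = 6.48%.
Labor force participation rate = 49,030 / 69,247 = 70.80%.

Unemployment rate ≈ 6.48%; labor force participation rate ≈ 70.80%.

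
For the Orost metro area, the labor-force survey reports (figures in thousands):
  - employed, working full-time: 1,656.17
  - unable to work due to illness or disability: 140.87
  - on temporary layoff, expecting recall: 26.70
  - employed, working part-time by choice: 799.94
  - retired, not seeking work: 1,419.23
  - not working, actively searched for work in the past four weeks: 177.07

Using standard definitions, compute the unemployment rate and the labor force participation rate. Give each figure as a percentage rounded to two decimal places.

Unemployment rate ≈ 7.66%; labor force participation rate ≈ 63.03%.

Employed = 1,656.17 + 799.94 = 2,456.11 thousand.
Unemployed = 26.70 + 177.07 = 203.77 thousand (jobless and actively searching, or on temporary layoff).
Labor force = 2,456.11 + 203.77 = 2,659.88 thousand.
Not in labor force = 140.87 + 1,419.23 = 1,560.10 thousand (those not working and not actively searching are outside the labor force).
Civilian working-age population = 2,659.88 + 1,560.10 = 4,219.98 thousand.
Unemployment rate = 203.77 / 2,659.88 = 7.66%.
Labor force participation rate = 2,659.88 / 4,219.98 = 63.03%.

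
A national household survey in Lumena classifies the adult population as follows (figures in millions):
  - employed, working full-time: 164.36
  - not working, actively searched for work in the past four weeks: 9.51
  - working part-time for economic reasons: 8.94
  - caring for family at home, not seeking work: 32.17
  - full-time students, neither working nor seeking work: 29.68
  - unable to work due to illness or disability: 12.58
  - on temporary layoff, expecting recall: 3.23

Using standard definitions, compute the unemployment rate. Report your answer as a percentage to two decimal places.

Unemployment rate ≈ 6.85%.

Employed = 164.36 + 8.94 = 173.30 million (anyone who worked, including part-time for economic reasons, counts as employed).
Unemployed = 9.51 + 3.23 = 12.74 million (jobless and actively searching, or on temporary layoff).
Labor force = 173.30 + 12.74 = 186.04 million.
Unemployment rate = 12.74 / 186.04 = 6.85%.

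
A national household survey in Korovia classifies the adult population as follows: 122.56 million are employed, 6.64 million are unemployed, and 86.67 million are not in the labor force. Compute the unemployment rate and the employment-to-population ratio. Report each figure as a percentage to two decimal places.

Labor force = employed + unemployed = 122.56 + 6.64 = 129.20 million.
Working-age population = 129.20 + 86.67 = 215.87 million.
Unemployment rate = 6.64 / 129.20 = 5.14%.
Employment-population ratio = 122.56 / 215.87 = 56.77%.

Unemployment rate ≈ 5.14%; employment-population ratio ≈ 56.77%.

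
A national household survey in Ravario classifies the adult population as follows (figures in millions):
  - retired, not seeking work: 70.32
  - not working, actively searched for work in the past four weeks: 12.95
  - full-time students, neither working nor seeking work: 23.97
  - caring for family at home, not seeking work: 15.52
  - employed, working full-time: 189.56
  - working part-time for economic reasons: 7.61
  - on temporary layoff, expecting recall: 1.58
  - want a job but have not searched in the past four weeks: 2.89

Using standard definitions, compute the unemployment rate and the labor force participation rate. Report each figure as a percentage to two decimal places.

Unemployment rate ≈ 6.86%; labor force participation rate ≈ 65.26%.

Employed = 189.56 + 7.61 = 197.17 million (anyone who worked, including part-time for economic reasons, counts as employed).
Unemployed = 12.95 + 1.58 = 14.53 million (jobless and actively searching, or on temporary layoff).
Labor force = 197.17 + 14.53 = 211.70 million.
Not in labor force = 70.32 + 23.97 + 15.52 + 2.89 = 112.70 million (those not working and not actively searching are outside the labor force — including those who want a job but have given up searching).
Civilian working-age population = 211.70 + 112.70 = 324.40 million.
Unemployment rate = 14.53 / 211.70 = 6.86%.
Labor force participation rate = 211.70 / 324.40 = 65.26%.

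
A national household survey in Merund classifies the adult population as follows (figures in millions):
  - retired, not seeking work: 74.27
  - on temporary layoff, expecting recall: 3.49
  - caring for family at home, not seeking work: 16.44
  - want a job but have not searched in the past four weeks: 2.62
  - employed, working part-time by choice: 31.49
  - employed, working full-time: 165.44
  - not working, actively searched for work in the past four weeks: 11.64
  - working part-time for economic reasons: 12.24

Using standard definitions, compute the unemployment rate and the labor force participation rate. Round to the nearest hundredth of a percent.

Employed = 31.49 + 165.44 + 12.24 = 209.17 million (anyone who worked, including part-time for economic reasons, counts as employed).
Unemployed = 3.49 + 11.64 = 15.13 million (jobless and actively searching, or on temporary layoff).
Labor force = 209.17 + 15.13 = 224.30 million.
Not in labor force = 74.27 + 16.44 + 2.62 = 93.33 million (those not working and not actively searching are outside the labor force — including those who want a job but have given up searching).
Civilian working-age population = 224.30 + 93.33 = 317.63 million.
Unemployment rate = 15.13 / 224.30 = 6.75%.
Labor force participation rate = 224.30 / 317.63 = 70.62%.

Unemployment rate ≈ 6.75%; labor force participation rate ≈ 70.62%.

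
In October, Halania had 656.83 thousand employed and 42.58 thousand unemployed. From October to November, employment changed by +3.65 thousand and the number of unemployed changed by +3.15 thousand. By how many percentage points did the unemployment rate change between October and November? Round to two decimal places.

October: labor force = 656.83 + 42.58 = 699.41; u = 42.58/699.41 = 6.09%.
November: labor force = 660.48 + 45.73 = 706.21; u = 45.73/706.21 = 6.48%.
Change = 6.48% − 6.09% = +0.39 pp.

The unemployment rate changed by +0.39 percentage points.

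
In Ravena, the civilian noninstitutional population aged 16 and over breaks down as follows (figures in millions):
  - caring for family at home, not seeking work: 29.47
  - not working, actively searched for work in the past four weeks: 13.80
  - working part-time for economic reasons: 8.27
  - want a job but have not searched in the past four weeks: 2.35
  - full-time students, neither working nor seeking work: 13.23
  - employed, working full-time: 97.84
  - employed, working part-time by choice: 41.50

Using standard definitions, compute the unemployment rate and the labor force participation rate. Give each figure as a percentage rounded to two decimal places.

Unemployment rate ≈ 8.55%; labor force participation rate ≈ 78.18%.

Employed = 8.27 + 97.84 + 41.50 = 147.61 million (anyone who worked, including part-time for economic reasons, counts as employed).
Unemployed = 13.80 million.
Labor force = 147.61 + 13.80 = 161.41 million.
Not in labor force = 29.47 + 2.35 + 13.23 = 45.05 million (those not working and not actively searching are outside the labor force — including those who want a job but have given up searching).
Civilian working-age population = 161.41 + 45.05 = 206.46 million.
Unemployment rate = 13.80 / 161.41 = 8.55%.
Labor force participation rate = 161.41 / 206.46 = 78.18%.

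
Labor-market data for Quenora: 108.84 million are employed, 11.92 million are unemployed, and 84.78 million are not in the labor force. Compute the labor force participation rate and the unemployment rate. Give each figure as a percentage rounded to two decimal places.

Labor force participation rate ≈ 58.75%; unemployment rate ≈ 9.87%.

Labor force = employed + unemployed = 108.84 + 11.92 = 120.76 million.
Working-age population = 120.76 + 84.78 = 205.54 million.
Unemployment rate = 11.92 / 120.76 = 9.87%.
Labor force participation rate = 120.76 / 205.54 = 58.75%.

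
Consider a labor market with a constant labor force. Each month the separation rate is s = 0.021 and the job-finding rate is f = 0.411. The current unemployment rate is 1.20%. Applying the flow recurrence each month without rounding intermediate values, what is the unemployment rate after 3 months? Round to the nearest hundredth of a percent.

Unemployment rate after three months ≈ 4.19%.

With a fixed labor force, u_{t+1} = u_t + s·(1−u_t) − f·u_t = u_t·(1−s−f) + s.
Here 1−s−f = 0.568 and s = 0.021.
u_1 = 0.012000 × 0.568 + 0.021 = 0.027816.
u_2 = 0.027816 × 0.568 + 0.021 = 0.036799.
u_3 = 0.036799 × 0.568 + 0.021 = 0.041902.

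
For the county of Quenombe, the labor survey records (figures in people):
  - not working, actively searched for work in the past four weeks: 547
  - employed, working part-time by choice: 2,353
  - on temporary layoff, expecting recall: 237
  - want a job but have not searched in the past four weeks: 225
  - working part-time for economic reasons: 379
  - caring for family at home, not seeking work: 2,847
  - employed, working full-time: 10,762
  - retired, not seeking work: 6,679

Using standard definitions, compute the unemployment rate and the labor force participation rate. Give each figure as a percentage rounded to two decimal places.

Employed = 2,353 + 379 + 10,762 = 13,494 (anyone who worked, including part-time for economic reasons, counts as employed).
Unemployed = 547 + 237 = 784 (jobless and actively searching, or on temporary layoff).
Labor force = 13,494 + 784 = 14,278.
Not in labor force = 225 + 2,847 + 6,679 = 9,751 (those not working and not actively searching are outside the labor force — including those who want a job but have given up searching).
Civilian working-age population = 14,278 + 9,751 = 24,029.
Unemployment rate = 784 / 14,278 = 5.49%.
Labor force participation rate = 14,278 / 24,029 = 59.42%.

Unemployment rate ≈ 5.49%; labor force participation rate ≈ 59.42%.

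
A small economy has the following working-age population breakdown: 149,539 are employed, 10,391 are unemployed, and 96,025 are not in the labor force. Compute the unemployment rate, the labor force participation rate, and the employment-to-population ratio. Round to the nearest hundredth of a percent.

Unemployment rate ≈ 6.50%; labor force participation rate ≈ 62.48%; employment-population ratio ≈ 58.42%.

Labor force = employed + unemployed = 149,539 + 10,391 = 159,930.
Working-age population = 159,930 + 96,025 = 255,955.
Unemployment rate = 10,391 / 159,930 = 6.50%.
Labor force participation rate = 159,930 / 255,955 = 62.48%.
Employment-population ratio = 149,539 / 255,955 = 58.42%.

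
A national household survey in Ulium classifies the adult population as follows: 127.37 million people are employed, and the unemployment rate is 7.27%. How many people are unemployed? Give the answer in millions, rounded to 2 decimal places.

About 9.99 million are unemployed.

Let U be the number unemployed. The labor force is E + U, and U/(E+U) = 0.0727.
So U = 0.0727 × 127.37 / (1 − 0.0727) = 9.2598 / 0.9273 ≈ 9.99 million.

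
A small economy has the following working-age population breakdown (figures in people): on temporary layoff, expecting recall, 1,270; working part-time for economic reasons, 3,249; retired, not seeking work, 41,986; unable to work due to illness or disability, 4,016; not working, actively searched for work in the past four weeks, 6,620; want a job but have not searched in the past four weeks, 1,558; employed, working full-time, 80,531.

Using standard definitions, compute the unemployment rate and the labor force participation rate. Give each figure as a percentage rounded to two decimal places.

Employed = 3,249 + 80,531 = 83,780 (anyone who worked, including part-time for economic reasons, counts as employed).
Unemployed = 1,270 + 6,620 = 7,890 (jobless and actively searching, or on temporary layoff).
Labor force = 83,780 + 7,890 = 91,670.
Not in labor force = 41,986 + 4,016 + 1,558 = 47,560 (those not working and not actively searching are outside the labor force — including those who want a job but have given up searching).
Civilian working-age population = 91,670 + 47,560 = 139,230.
Unemployment rate = 7,890 / 91,670 = 8.61%.
Labor force participation rate = 91,670 / 139,230 = 65.84%.

Unemployment rate ≈ 8.61%; labor force participation rate ≈ 65.84%.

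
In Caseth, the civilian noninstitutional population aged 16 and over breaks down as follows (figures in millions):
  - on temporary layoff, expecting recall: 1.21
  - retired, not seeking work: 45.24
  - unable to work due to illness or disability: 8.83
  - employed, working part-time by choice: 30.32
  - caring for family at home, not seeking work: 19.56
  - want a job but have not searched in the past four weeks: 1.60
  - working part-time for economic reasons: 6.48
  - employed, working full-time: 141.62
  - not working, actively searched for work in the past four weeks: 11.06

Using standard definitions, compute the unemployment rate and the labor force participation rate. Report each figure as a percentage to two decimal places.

Unemployment rate ≈ 6.43%; labor force participation rate ≈ 71.71%.

Employed = 30.32 + 6.48 + 141.62 = 178.42 million (anyone who worked, including part-time for economic reasons, counts as employed).
Unemployed = 1.21 + 11.06 = 12.27 million (jobless and actively searching, or on temporary layoff).
Labor force = 178.42 + 12.27 = 190.69 million.
Not in labor force = 45.24 + 8.83 + 19.56 + 1.60 = 75.23 million (those not working and not actively searching are outside the labor force — including those who want a job but have given up searching).
Civilian working-age population = 190.69 + 75.23 = 265.92 million.
Unemployment rate = 12.27 / 190.69 = 6.43%.
Labor force participation rate = 190.69 / 265.92 = 71.71%.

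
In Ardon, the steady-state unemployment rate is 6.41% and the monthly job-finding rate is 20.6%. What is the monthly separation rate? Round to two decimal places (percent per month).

From u* = s/(s+f): s = u·f/(1−u).
s = 0.0641 × 20.6 / (1 − 0.0641) = 1.3205 / 0.9359 ≈ 1.41% per month.

Separation rate ≈ 1.41% per month.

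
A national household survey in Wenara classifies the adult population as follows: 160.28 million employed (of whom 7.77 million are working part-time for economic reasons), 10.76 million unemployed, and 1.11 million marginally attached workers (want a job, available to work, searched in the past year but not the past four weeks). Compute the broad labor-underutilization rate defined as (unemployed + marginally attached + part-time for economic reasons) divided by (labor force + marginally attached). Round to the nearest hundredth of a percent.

Labor force = 160.28 + 10.76 = 171.04 million.
Numerator = 10.76 + 1.11 + 7.77 = 19.64 million.
Denominator = 171.04 + 1.11 = 172.15 million.
Broad rate = 19.64 / 172.15 = 11.41%.

Broad underutilization rate ≈ 11.41%.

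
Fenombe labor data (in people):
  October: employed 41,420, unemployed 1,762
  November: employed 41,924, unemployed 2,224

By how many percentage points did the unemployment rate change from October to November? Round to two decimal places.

October: labor force = 41,420 + 1,762 = 43,182; u = 1,762/43,182 = 4.08%.
November: labor force = 41,924 + 2,224 = 44,148; u = 2,224/44,148 = 5.04%.
Change = 5.04% − 4.08% = +0.96 pp.

The unemployment rate changed by +0.96 percentage points.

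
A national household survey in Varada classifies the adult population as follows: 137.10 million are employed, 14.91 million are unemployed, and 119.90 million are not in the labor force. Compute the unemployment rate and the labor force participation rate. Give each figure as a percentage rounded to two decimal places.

Unemployment rate ≈ 9.81%; labor force participation rate ≈ 55.90%.

Labor force = employed + unemployed = 137.10 + 14.91 = 152.01 million.
Working-age population = 152.01 + 119.90 = 271.91 million.
Unemployment rate = 14.91 / 152.01 = 9.81%.
Labor force participation rate = 152.01 / 271.91 = 55.90%.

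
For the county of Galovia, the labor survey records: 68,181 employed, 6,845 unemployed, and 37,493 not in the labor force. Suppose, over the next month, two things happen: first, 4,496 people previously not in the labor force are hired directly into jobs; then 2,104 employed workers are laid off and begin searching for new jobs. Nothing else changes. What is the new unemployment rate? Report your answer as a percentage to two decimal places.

Initially, labor force = 68,181 + 6,845 = 75,026, so u = 6,845/75,026 = 9.12%.
After the first change, employed and labor force both rise by 4,496; unemployed unchanged → E = 72,677, U = 6,845, labor force = 79,522.
After the second change, employed falls and unemployed rises by 2,104; labor force unchanged → E = 70,573, U = 8,949, labor force = 79,522.
New unemployment rate = 8,949 / 79,522 = 11.25%.

New unemployment rate ≈ 11.25%.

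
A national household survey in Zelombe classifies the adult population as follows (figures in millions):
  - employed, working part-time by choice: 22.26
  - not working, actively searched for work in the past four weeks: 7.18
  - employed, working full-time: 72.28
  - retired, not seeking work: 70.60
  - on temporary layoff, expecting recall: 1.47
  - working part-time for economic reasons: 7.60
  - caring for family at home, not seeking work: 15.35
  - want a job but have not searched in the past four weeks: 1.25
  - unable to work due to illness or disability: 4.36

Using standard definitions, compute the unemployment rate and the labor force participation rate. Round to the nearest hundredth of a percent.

Employed = 22.26 + 72.28 + 7.60 = 102.14 million (anyone who worked, including part-time for economic reasons, counts as employed).
Unemployed = 7.18 + 1.47 = 8.65 million (jobless and actively searching, or on temporary layoff).
Labor force = 102.14 + 8.65 = 110.79 million.
Not in labor force = 70.60 + 15.35 + 1.25 + 4.36 = 91.56 million (those not working and not actively searching are outside the labor force — including those who want a job but have given up searching).
Civilian working-age population = 110.79 + 91.56 = 202.35 million.
Unemployment rate = 8.65 / 110.79 = 7.81%.
Labor force participation rate = 110.79 / 202.35 = 54.75%.

Unemployment rate ≈ 7.81%; labor force participation rate ≈ 54.75%.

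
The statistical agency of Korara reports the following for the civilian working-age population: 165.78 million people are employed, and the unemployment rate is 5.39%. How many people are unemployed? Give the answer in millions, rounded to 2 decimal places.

Let U be the number unemployed. The labor force is E + U, and U/(E+U) = 0.0539.
So U = 0.0539 × 165.78 / (1 − 0.0539) = 8.9355 / 0.9461 ≈ 9.44 million.

About 9.44 million are unemployed.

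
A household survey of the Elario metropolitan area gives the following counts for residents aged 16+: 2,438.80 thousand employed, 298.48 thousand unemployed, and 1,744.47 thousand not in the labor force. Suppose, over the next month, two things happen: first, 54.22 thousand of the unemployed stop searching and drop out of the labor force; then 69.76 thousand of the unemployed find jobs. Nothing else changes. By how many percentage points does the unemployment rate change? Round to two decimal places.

The unemployment rate changes by −4.40 percentage points.

Initially, labor force = 2,438.80 + 298.48 = 2,737.28 thousand, so u = 298.48/2,737.28 = 10.90%.
After the first change, unemployed and labor force both fall by 54.22 → E = 2,438.80, U = 244.26, labor force = 2,683.06 thousand.
After the second change, unemployed falls and employed rises by 69.76; labor force unchanged → E = 2,508.56, U = 174.50, labor force = 2,683.06 thousand.
New unemployment rate = 174.50 / 2,683.06 = 6.50%.
Change = 6.50% − 10.90% = −4.40 percentage points.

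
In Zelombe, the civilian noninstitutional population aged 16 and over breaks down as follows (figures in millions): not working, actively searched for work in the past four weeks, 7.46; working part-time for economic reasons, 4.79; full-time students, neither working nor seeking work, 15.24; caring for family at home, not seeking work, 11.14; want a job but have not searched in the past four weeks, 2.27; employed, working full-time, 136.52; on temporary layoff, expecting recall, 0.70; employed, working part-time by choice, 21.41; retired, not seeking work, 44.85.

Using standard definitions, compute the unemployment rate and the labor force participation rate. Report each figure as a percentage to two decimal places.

Unemployment rate ≈ 4.78%; labor force participation rate ≈ 69.92%.

Employed = 4.79 + 136.52 + 21.41 = 162.72 million (anyone who worked, including part-time for economic reasons, counts as employed).
Unemployed = 7.46 + 0.70 = 8.16 million (jobless and actively searching, or on temporary layoff).
Labor force = 162.72 + 8.16 = 170.88 million.
Not in labor force = 15.24 + 11.14 + 2.27 + 44.85 = 73.50 million (those not working and not actively searching are outside the labor force — including those who want a job but have given up searching).
Civilian working-age population = 170.88 + 73.50 = 244.38 million.
Unemployment rate = 8.16 / 170.88 = 4.78%.
Labor force participation rate = 170.88 / 244.38 = 69.92%.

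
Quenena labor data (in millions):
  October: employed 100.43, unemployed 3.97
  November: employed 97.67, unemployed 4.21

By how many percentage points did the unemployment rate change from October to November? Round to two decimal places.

October: labor force = 100.43 + 3.97 = 104.40; u = 3.97/104.40 = 3.80%.
November: labor force = 97.67 + 4.21 = 101.88; u = 4.21/101.88 = 4.13%.
Change = 4.13% − 3.80% = +0.33 pp.

The unemployment rate changed by +0.33 percentage points.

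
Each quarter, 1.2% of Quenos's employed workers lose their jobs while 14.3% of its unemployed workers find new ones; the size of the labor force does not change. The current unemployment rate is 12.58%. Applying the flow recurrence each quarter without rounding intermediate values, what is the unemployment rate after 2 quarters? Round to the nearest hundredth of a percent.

With a fixed labor force, u_{t+1} = u_t + s·(1−u_t) − f·u_t = u_t·(1−s−f) + s.
Here 1−s−f = 0.845 and s = 0.012.
u_1 = 0.125800 × 0.845 + 0.012 = 0.118301.
u_2 = 0.118301 × 0.845 + 0.012 = 0.111964.

Unemployment rate after two quarters ≈ 11.20%.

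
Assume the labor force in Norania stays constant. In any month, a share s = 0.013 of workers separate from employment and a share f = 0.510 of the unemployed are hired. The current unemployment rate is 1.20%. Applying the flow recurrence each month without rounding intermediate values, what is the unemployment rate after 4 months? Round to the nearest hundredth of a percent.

With a fixed labor force, u_{t+1} = u_t + s·(1−u_t) − f·u_t = u_t·(1−s−f) + s.
Here 1−s−f = 0.477 and s = 0.013.
u_1 = 0.012000 × 0.477 + 0.013 = 0.018724.
u_2 = 0.018724 × 0.477 + 0.013 = 0.021931.
u_3 = 0.021931 × 0.477 + 0.013 = 0.023461.
u_4 = 0.023461 × 0.477 + 0.013 = 0.024191.

Unemployment rate after four months ≈ 2.42%.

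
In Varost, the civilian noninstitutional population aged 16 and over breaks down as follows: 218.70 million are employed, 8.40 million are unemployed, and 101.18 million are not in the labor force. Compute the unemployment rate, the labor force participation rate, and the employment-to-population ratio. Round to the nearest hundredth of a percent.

Unemployment rate ≈ 3.70%; labor force participation rate ≈ 69.18%; employment-population ratio ≈ 66.62%.

Labor force = employed + unemployed = 218.70 + 8.40 = 227.10 million.
Working-age population = 227.10 + 101.18 = 328.28 million.
Unemployment rate = 8.40 / 227.10 = 3.70%.
Labor force participation rate = 227.10 / 328.28 = 69.18%.
Employment-population ratio = 218.70 / 328.28 = 66.62%.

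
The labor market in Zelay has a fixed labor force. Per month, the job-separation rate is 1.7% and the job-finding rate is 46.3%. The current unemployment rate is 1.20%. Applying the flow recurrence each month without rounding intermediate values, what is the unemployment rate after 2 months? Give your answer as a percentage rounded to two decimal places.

With a fixed labor force, u_{t+1} = u_t + s·(1−u_t) − f·u_t = u_t·(1−s−f) + s.
Here 1−s−f = 0.520 and s = 0.017.
u_1 = 0.012000 × 0.520 + 0.017 = 0.023240.
u_2 = 0.023240 × 0.520 + 0.017 = 0.029085.

Unemployment rate after two months ≈ 2.91%.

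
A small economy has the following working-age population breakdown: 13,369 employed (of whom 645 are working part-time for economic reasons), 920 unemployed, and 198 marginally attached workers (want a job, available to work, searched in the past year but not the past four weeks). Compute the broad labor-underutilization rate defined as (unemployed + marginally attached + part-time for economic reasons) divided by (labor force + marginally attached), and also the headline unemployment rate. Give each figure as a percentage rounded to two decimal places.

Broad underutilization rate ≈ 12.17%; headline unemployment rate ≈ 6.44%.

Labor force = 13,369 + 920 = 14,289.
Numerator = 920 + 198 + 645 = 1,763.
Denominator = 14,289 + 198 = 14,487.
Broad rate = 1,763 / 14,487 = 12.17%.
Headline unemployment rate = 920 / 14,289 = 6.44%.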